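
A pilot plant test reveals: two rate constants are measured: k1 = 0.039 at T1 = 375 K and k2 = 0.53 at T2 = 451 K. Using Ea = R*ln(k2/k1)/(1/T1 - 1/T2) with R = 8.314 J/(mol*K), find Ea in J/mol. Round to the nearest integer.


Ea = R * ln(k2/k1) / (1/T1 - 1/T2)
ln(k2/k1) = ln(0.53/0.039) = 2.6093154
1/T1 - 1/T2 = 1/375 - 1/451 = 0.000449371766
Ea = 8.314 * 2.6093154 / 0.000449371766
Ea = 48276 J/mol


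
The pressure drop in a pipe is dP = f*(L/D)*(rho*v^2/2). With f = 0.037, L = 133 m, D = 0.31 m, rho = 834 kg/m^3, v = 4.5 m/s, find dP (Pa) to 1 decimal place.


dP = f * (L/D) * (rho*v^2/2)
dP = 0.037 * (133/0.31) * (834*4.5^2/2)
L/D = 429.03225806
rho*v^2/2 = 834*20.25/2 = 8444.25
dP = 0.037 * 429.03225806 * 8444.25
dP = 134045.7 Pa


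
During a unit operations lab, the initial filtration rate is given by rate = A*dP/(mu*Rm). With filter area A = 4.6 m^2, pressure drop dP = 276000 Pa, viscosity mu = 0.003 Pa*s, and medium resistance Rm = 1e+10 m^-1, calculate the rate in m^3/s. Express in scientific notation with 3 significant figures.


rate = A * dP / (mu * Rm)
rate = 4.6 * 276000 / (0.003 * 1e+10)
rate = 1269600.0 / 3.000e+07
rate = 4.23e-02 m^3/s


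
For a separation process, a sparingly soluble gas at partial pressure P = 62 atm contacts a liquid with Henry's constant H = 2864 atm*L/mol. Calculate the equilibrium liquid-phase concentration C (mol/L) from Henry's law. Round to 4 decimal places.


C = P / H
C = 62 / 2864
C = 0.0216 mol/L


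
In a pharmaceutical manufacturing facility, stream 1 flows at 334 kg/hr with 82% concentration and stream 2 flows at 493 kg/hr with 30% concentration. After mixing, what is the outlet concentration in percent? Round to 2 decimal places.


Mass balance on solute: F1*x1 + F2*x2 = F3*x3
F3 = F1 + F2 = 334 + 493 = 827 kg/hr
x3 = (F1*x1 + F2*x2)/F3
x3 = (334*0.82 + 493*0.3) / 827
x3 = 51.00%


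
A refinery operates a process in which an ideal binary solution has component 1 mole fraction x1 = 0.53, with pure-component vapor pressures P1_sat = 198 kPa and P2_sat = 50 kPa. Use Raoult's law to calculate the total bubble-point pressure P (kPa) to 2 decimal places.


P = x1*P1_sat + x2*P2_sat
x2 = 1 - x1 = 1 - 0.53 = 0.47
P = 0.53*198 + 0.47*50
P = 104.94 + 23.5
P = 128.44 kPa


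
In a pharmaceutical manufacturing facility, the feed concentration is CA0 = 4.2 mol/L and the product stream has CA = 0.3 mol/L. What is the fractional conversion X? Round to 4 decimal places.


X = (CA0 - CA) / CA0
X = (4.2 - 0.3) / 4.2
X = 3.9 / 4.2
X = 0.9286


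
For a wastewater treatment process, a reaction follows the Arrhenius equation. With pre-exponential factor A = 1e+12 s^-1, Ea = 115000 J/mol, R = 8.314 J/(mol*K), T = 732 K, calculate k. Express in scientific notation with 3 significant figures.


k = A * exp(-Ea/(R*T))
k = 1e+12 * exp(-115000 / (8.314 * 732))
k = 1e+12 * exp(-18.896298)
k = 6.22e+03


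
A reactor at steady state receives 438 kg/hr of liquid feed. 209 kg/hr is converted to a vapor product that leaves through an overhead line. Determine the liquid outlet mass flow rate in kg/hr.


Steady-state mass balance on the main outlet: F_out = F_in - F_removed
F_out = 438 - 209
F_out = 229 kg/hr


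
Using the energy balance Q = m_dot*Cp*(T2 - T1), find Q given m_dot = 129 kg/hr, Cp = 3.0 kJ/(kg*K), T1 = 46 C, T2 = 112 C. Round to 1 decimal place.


Q = m_dot * Cp * (T2 - T1)
Q = 129 * 3.0 * (112 - 46)
Q = 129 * 3.0 * 66
Q = 25542.0 kJ/hr


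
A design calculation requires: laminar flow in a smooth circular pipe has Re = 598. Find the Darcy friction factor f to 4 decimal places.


f = 64 / Re
f = 64 / 598
f = 0.1070


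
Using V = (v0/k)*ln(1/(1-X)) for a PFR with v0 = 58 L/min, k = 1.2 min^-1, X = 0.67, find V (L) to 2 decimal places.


V = (v0/k) * ln(1/(1-X))
V = (58/1.2) * ln(1/(1-0.67))
V = 48.333333 * ln(3.030303)
V = 48.333333 * 1.108663
V = 53.59 L


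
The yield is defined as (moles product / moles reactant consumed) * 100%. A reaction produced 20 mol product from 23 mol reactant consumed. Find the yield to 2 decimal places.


Yield = (moles product / moles consumed) * 100%
Yield = (20 / 23) * 100
Yield = 0.8696 * 100
Yield = 86.96%


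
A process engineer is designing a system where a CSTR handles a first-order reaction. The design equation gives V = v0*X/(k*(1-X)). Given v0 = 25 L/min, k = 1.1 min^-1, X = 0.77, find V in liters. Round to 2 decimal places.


V = v0 * X / (k * (1 - X))
V = 25 * 0.77 / (1.1 * (1 - 0.77))
V = 19.25 / (1.1 * 0.23)
V = 19.25 / 0.253
V = 76.09 L


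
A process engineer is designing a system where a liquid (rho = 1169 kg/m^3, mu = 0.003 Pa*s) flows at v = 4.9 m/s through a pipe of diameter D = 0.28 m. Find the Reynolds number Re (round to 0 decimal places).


Re = rho * v * D / mu
Re = 1169 * 4.9 * 0.28 / 0.003
Re = 1603.868 / 0.003
Re = 534623


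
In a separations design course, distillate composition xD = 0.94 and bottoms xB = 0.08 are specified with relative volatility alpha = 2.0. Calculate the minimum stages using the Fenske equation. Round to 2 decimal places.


N_min = ln((xD*(1-xB))/(xB*(1-xD))) / ln(alpha)
Numerator inside ln: 0.8648 / 0.0048 = 180.166667
ln(180.166667) = 5.193882
ln(alpha) = ln(2.0) = 0.693147
N_min = 5.193882 / 0.693147 = 7.49


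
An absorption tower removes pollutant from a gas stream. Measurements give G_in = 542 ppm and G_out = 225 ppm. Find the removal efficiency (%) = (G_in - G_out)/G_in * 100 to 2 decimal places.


Efficiency = (G_in - G_out) / G_in * 100%
Efficiency = (542 - 225) / 542 * 100
Efficiency = 317 / 542 * 100
Efficiency = 58.49%


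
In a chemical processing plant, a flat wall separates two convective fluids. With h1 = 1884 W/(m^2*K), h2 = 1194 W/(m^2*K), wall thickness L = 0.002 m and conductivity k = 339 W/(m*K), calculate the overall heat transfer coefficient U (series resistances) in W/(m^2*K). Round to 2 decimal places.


1/U = 1/h1 + L/k + 1/h2
1/U = 1/1884 + 0.002/339 + 1/1194
1/U = 0.0005307856 + 5.8997e-06 + 0.0008375209
1/U = 0.0013742062
U = 727.69 W/(m^2*K)


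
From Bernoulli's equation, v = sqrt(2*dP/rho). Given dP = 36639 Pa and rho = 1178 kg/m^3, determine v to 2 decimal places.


v = sqrt(2*dP/rho)
v = sqrt(2*36639/1178)
v = sqrt(62.205433)
v = 7.89 m/s


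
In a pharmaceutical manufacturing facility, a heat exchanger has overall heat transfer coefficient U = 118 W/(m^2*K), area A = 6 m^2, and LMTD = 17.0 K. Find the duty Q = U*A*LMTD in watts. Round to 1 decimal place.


Q = U * A * LMTD
Q = 118 * 6 * 17.0
Q = 12036.0 W


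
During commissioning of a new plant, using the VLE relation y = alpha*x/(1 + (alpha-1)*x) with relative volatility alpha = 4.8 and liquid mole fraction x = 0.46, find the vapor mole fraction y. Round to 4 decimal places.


y = alpha*x / (1 + (alpha-1)*x)
y = 4.8*0.46 / (1 + (4.8-1)*0.46)
y = 2.208 / (1 + 1.748)
y = 2.208 / 2.748
y = 0.8035


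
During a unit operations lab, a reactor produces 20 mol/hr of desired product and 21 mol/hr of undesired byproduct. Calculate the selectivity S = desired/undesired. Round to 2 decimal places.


S = desired product rate / undesired product rate
S = 20 / 21
S = 0.95


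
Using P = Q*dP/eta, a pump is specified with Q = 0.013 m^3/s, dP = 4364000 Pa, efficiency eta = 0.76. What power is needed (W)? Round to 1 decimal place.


P = Q * dP / eta
P = 0.013 * 4364000 / 0.76
P = 56732.0 / 0.76
P = 74647.4 W


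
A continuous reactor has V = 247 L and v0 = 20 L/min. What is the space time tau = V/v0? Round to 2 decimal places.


tau = V / v0
tau = 247 / 20
tau = 12.35 min


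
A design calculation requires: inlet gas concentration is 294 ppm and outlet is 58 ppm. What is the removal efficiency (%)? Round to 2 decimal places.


Efficiency = (G_in - G_out) / G_in * 100%
Efficiency = (294 - 58) / 294 * 100
Efficiency = 236 / 294 * 100
Efficiency = 80.27%


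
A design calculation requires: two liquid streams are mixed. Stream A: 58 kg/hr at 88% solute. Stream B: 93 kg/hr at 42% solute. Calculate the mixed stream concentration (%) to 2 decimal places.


Mass balance on solute: F1*x1 + F2*x2 = F3*x3
F3 = F1 + F2 = 58 + 93 = 151 kg/hr
x3 = (F1*x1 + F2*x2)/F3
x3 = (58*0.88 + 93*0.42) / 151
x3 = 59.67%


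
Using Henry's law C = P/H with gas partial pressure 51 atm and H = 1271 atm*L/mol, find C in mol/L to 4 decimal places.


C = P / H
C = 51 / 1271
C = 0.0401 mol/L


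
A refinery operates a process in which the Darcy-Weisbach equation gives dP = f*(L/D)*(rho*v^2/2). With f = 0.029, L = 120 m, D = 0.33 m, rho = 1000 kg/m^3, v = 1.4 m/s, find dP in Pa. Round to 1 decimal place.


dP = f * (L/D) * (rho*v^2/2)
dP = 0.029 * (120/0.33) * (1000*1.4^2/2)
L/D = 363.63636364
rho*v^2/2 = 1000*1.96/2 = 980.0
dP = 0.029 * 363.63636364 * 980.0
dP = 10334.5 Pa


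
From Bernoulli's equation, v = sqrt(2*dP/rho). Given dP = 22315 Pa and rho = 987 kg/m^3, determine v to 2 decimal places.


v = sqrt(2*dP/rho)
v = sqrt(2*22315/987)
v = sqrt(45.217832)
v = 6.72 m/s


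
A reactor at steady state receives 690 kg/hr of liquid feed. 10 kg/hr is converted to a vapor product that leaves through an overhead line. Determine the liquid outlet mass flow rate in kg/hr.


Steady-state mass balance on the main outlet: F_out = F_in - F_removed
F_out = 690 - 10
F_out = 680 kg/hr


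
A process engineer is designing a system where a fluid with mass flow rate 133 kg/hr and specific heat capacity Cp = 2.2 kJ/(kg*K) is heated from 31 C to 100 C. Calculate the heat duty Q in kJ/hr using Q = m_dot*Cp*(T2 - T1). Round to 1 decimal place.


Q = m_dot * Cp * (T2 - T1)
Q = 133 * 2.2 * (100 - 31)
Q = 133 * 2.2 * 69
Q = 20189.4 kJ/hr


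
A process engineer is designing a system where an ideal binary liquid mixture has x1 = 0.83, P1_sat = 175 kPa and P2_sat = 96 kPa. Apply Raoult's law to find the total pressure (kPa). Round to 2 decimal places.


P = x1*P1_sat + x2*P2_sat
x2 = 1 - x1 = 1 - 0.83 = 0.17
P = 0.83*175 + 0.17*96
P = 145.25 + 16.32
P = 161.57 kPa


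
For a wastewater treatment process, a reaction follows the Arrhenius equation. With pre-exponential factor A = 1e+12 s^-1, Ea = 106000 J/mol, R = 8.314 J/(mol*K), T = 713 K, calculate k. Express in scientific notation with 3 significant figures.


k = A * exp(-Ea/(R*T))
k = 1e+12 * exp(-106000 / (8.314 * 713))
k = 1e+12 * exp(-17.881598)
k = 1.71e+04


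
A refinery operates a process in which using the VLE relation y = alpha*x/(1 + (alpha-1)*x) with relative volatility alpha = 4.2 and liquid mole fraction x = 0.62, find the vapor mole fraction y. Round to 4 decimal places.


y = alpha*x / (1 + (alpha-1)*x)
y = 4.2*0.62 / (1 + (4.2-1)*0.62)
y = 2.604 / (1 + 1.984)
y = 2.604 / 2.984
y = 0.8727


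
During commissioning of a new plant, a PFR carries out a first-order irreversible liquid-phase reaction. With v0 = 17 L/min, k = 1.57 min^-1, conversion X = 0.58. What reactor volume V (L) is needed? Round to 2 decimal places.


V = (v0/k) * ln(1/(1-X))
V = (17/1.57) * ln(1/(1-0.58))
V = 10.828025 * ln(2.380952)
V = 10.828025 * 0.8675
V = 9.39 L


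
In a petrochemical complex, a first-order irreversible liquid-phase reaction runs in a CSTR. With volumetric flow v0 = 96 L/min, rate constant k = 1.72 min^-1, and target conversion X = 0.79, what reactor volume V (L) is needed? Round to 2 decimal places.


V = v0 * X / (k * (1 - X))
V = 96 * 0.79 / (1.72 * (1 - 0.79))
V = 75.84 / (1.72 * 0.21)
V = 75.84 / 0.3612
V = 209.97 L


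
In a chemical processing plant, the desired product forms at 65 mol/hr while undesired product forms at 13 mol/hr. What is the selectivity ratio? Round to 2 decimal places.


S = desired product rate / undesired product rate
S = 65 / 13
S = 5.00


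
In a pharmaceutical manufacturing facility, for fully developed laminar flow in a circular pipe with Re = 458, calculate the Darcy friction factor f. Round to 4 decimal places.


f = 64 / Re
f = 64 / 458
f = 0.1397


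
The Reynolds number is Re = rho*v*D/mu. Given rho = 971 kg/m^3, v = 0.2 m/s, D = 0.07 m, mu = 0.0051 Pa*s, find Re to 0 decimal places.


Re = rho * v * D / mu
Re = 971 * 0.2 * 0.07 / 0.0051
Re = 13.594 / 0.0051
Re = 2665


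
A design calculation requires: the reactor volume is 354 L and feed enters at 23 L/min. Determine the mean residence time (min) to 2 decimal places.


tau = V / v0
tau = 354 / 23
tau = 15.39 min


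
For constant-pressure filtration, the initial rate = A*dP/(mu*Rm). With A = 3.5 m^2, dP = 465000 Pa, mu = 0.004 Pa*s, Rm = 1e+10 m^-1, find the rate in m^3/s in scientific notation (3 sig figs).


rate = A * dP / (mu * Rm)
rate = 3.5 * 465000 / (0.004 * 1e+10)
rate = 1627500.0 / 4.000e+07
rate = 4.07e-02 m^3/s


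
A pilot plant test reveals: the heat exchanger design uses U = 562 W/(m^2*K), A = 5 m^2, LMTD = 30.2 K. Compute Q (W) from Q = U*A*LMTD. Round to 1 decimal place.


Q = U * A * LMTD
Q = 562 * 5 * 30.2
Q = 84862.0 W


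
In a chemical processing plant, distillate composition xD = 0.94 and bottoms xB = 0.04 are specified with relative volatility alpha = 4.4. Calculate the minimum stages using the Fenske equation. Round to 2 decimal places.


N_min = ln((xD*(1-xB))/(xB*(1-xD))) / ln(alpha)
Numerator inside ln: 0.9024 / 0.0024 = 376.0
ln(376.0) = 5.929589
ln(alpha) = ln(4.4) = 1.481605
N_min = 5.929589 / 1.481605 = 4.00


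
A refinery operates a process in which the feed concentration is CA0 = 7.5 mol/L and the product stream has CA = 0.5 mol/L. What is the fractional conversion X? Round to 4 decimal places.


X = (CA0 - CA) / CA0
X = (7.5 - 0.5) / 7.5
X = 7.0 / 7.5
X = 0.9333


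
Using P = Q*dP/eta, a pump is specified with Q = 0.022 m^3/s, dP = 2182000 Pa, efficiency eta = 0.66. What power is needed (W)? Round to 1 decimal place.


P = Q * dP / eta
P = 0.022 * 2182000 / 0.66
P = 48004.0 / 0.66
P = 72733.3 W


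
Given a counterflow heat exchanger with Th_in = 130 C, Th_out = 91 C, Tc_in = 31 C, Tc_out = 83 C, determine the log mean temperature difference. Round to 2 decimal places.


dT1 = Th_in - Tc_out = 130 - 83 = 47
dT2 = Th_out - Tc_in = 91 - 31 = 60
LMTD = (dT1 - dT2) / ln(dT1/dT2)
LMTD = (47 - 60) / ln(47/60)
LMTD = 53.24 K


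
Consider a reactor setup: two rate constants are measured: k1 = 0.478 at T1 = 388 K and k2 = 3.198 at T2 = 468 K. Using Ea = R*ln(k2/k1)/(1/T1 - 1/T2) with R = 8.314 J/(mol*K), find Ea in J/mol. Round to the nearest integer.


Ea = R * ln(k2/k1) / (1/T1 - 1/T2)
ln(k2/k1) = ln(3.198/0.478) = 1.9006702
1/T1 - 1/T2 = 1/388 - 1/468 = 0.000440567451
Ea = 8.314 * 1.9006702 / 0.000440567451
Ea = 35868 J/mol


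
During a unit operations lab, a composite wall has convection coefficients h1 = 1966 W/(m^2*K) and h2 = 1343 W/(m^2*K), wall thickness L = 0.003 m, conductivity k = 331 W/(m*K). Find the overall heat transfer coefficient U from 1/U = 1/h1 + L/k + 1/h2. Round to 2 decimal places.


1/U = 1/h1 + L/k + 1/h2
1/U = 1/1966 + 0.003/331 + 1/1343
1/U = 0.000508647 + 9.0634e-06 + 0.0007446016
1/U = 0.001262312
U = 792.20 W/(m^2*K)


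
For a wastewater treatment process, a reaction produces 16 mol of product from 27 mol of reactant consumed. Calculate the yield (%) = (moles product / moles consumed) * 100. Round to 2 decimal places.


Yield = (moles product / moles consumed) * 100%
Yield = (16 / 27) * 100
Yield = 0.5926 * 100
Yield = 59.26%


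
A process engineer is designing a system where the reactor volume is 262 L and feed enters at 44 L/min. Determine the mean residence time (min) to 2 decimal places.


tau = V / v0
tau = 262 / 44
tau = 5.95 min


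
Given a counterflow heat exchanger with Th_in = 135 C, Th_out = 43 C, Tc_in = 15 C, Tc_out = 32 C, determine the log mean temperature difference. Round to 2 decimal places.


dT1 = Th_in - Tc_out = 135 - 32 = 103
dT2 = Th_out - Tc_in = 43 - 15 = 28
LMTD = (dT1 - dT2) / ln(dT1/dT2)
LMTD = (103 - 28) / ln(103/28)
LMTD = 57.58 K


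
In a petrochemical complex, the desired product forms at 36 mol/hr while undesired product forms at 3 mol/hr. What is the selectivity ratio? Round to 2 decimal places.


S = desired product rate / undesired product rate
S = 36 / 3
S = 12.00


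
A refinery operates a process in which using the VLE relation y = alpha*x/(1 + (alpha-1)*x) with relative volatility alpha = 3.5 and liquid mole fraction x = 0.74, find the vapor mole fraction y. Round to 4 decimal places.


y = alpha*x / (1 + (alpha-1)*x)
y = 3.5*0.74 / (1 + (3.5-1)*0.74)
y = 2.59 / (1 + 1.85)
y = 2.59 / 2.85
y = 0.9088


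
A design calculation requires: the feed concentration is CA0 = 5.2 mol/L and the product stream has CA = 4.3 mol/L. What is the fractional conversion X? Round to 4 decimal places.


X = (CA0 - CA) / CA0
X = (5.2 - 4.3) / 5.2
X = 0.9 / 5.2
X = 0.1731


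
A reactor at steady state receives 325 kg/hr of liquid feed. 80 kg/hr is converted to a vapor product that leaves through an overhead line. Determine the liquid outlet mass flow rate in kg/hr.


Steady-state mass balance on the main outlet: F_out = F_in - F_removed
F_out = 325 - 80
F_out = 245 kg/hr


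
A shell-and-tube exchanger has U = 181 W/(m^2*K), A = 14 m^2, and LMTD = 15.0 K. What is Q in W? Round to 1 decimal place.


Q = U * A * LMTD
Q = 181 * 14 * 15.0
Q = 38010.0 W


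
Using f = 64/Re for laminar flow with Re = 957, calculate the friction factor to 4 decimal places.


f = 64 / Re
f = 64 / 957
f = 0.0669


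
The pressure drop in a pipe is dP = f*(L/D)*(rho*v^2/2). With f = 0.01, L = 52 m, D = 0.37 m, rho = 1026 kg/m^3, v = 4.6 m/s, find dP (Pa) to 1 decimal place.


dP = f * (L/D) * (rho*v^2/2)
dP = 0.01 * (52/0.37) * (1026*4.6^2/2)
L/D = 140.54054054
rho*v^2/2 = 1026*21.16/2 = 10855.08
dP = 0.01 * 140.54054054 * 10855.08
dP = 15255.8 Pa


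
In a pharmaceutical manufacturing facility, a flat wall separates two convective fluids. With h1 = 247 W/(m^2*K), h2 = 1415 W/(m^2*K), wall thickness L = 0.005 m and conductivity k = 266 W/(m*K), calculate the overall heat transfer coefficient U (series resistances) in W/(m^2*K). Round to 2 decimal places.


1/U = 1/h1 + L/k + 1/h2
1/U = 1/247 + 0.005/266 + 1/1415
1/U = 0.004048583 + 1.8797e-05 + 0.0007067138
1/U = 0.0047740938
U = 209.46 W/(m^2*K)


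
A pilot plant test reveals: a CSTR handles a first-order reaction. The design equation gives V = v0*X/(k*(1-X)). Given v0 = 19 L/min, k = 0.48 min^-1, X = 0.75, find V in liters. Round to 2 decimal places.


V = v0 * X / (k * (1 - X))
V = 19 * 0.75 / (0.48 * (1 - 0.75))
V = 14.25 / (0.48 * 0.25)
V = 14.25 / 0.12
V = 118.75 L


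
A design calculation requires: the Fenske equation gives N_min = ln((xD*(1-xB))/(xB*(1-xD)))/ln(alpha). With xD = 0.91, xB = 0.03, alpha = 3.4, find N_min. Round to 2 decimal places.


N_min = ln((xD*(1-xB))/(xB*(1-xD))) / ln(alpha)
Numerator inside ln: 0.8827 / 0.0027 = 326.925926
ln(326.925926) = 5.789734
ln(alpha) = ln(3.4) = 1.223775
N_min = 5.789734 / 1.223775 = 4.73


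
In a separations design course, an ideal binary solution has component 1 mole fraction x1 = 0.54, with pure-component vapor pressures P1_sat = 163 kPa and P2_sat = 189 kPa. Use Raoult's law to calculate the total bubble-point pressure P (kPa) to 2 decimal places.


P = x1*P1_sat + x2*P2_sat
x2 = 1 - x1 = 1 - 0.54 = 0.46
P = 0.54*163 + 0.46*189
P = 88.02 + 86.94
P = 174.96 kPa


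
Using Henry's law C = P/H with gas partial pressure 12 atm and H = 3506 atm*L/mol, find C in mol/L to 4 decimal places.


C = P / H
C = 12 / 3506
C = 0.0034 mol/L


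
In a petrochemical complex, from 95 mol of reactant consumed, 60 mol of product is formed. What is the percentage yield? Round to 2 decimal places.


Yield = (moles product / moles consumed) * 100%
Yield = (60 / 95) * 100
Yield = 0.6316 * 100
Yield = 63.16%


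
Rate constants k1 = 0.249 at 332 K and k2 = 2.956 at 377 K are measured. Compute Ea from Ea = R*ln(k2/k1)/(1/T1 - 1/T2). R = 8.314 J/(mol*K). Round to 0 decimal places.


Ea = R * ln(k2/k1) / (1/T1 - 1/T2)
ln(k2/k1) = ln(2.956/0.249) = 2.4741394
1/T1 - 1/T2 = 1/332 - 1/377 = 0.000359528299
Ea = 8.314 * 2.4741394 / 0.000359528299
Ea = 57214 J/mol


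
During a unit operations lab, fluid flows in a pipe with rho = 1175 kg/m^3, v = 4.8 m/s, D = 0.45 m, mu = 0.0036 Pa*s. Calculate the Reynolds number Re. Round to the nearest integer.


Re = rho * v * D / mu
Re = 1175 * 4.8 * 0.45 / 0.0036
Re = 2538.0 / 0.0036
Re = 705000


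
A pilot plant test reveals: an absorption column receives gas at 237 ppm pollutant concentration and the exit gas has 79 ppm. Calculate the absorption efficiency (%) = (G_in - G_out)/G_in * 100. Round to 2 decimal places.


Efficiency = (G_in - G_out) / G_in * 100%
Efficiency = (237 - 79) / 237 * 100
Efficiency = 158 / 237 * 100
Efficiency = 66.67%


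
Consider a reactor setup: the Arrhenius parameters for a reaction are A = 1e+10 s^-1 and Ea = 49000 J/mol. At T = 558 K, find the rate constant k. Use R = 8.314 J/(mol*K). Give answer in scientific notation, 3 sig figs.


k = A * exp(-Ea/(R*T))
k = 1e+10 * exp(-49000 / (8.314 * 558))
k = 1e+10 * exp(-10.562139)
k = 2.59e+05


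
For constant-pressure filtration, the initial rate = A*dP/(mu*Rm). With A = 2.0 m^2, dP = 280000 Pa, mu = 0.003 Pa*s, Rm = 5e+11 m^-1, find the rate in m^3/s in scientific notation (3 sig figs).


rate = A * dP / (mu * Rm)
rate = 2.0 * 280000 / (0.003 * 5e+11)
rate = 560000.0 / 1.500e+09
rate = 3.73e-04 m^3/s


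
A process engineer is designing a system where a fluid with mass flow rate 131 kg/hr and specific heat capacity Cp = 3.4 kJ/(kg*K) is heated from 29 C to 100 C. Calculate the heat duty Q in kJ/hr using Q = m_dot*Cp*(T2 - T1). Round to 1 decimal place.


Q = m_dot * Cp * (T2 - T1)
Q = 131 * 3.4 * (100 - 29)
Q = 131 * 3.4 * 71
Q = 31623.4 kJ/hr


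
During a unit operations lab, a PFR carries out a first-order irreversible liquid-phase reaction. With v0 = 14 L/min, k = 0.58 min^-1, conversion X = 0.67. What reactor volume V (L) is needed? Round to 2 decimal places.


V = (v0/k) * ln(1/(1-X))
V = (14/0.58) * ln(1/(1-0.67))
V = 24.137931 * ln(3.030303)
V = 24.137931 * 1.108663
V = 26.76 L


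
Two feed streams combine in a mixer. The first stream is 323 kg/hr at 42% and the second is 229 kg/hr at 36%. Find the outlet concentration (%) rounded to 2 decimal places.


Mass balance on solute: F1*x1 + F2*x2 = F3*x3
F3 = F1 + F2 = 323 + 229 = 552 kg/hr
x3 = (F1*x1 + F2*x2)/F3
x3 = (323*0.42 + 229*0.36) / 552
x3 = 39.51%


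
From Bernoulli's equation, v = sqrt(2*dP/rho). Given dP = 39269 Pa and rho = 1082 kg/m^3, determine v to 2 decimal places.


v = sqrt(2*dP/rho)
v = sqrt(2*39269/1082)
v = sqrt(72.585952)
v = 8.52 m/s


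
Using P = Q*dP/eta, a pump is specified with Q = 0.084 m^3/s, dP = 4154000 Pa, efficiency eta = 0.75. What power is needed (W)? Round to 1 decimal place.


P = Q * dP / eta
P = 0.084 * 4154000 / 0.75
P = 348936.0 / 0.75
P = 465248.0 W


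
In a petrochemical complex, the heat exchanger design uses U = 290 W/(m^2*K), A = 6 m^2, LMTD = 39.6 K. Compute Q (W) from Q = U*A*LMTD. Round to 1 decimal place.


Q = U * A * LMTD
Q = 290 * 6 * 39.6
Q = 68904.0 W


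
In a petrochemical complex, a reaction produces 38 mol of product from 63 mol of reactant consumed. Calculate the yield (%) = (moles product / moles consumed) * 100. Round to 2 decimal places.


Yield = (moles product / moles consumed) * 100%
Yield = (38 / 63) * 100
Yield = 0.6032 * 100
Yield = 60.32%


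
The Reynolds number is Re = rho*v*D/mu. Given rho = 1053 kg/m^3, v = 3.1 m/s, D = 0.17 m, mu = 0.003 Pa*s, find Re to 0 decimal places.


Re = rho * v * D / mu
Re = 1053 * 3.1 * 0.17 / 0.003
Re = 554.931 / 0.003
Re = 184977


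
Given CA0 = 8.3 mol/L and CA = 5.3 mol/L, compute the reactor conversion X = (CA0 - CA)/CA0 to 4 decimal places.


X = (CA0 - CA) / CA0
X = (8.3 - 5.3) / 8.3
X = 3.0 / 8.3
X = 0.3614


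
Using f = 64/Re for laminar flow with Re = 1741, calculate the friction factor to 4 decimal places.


f = 64 / Re
f = 64 / 1741
f = 0.0368


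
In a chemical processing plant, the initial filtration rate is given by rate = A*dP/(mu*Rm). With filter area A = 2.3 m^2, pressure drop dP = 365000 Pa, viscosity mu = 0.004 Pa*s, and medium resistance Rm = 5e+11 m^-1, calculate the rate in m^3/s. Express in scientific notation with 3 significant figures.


rate = A * dP / (mu * Rm)
rate = 2.3 * 365000 / (0.004 * 5e+11)
rate = 839500.0 / 2.000e+09
rate = 4.20e-04 m^3/s


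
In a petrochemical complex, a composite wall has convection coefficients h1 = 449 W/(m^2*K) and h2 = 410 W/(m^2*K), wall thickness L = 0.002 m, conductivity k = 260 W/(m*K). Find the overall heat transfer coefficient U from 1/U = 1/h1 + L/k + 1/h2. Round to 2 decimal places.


1/U = 1/h1 + L/k + 1/h2
1/U = 1/449 + 0.002/260 + 1/410
1/U = 0.0022271715 + 7.6923e-06 + 0.0024390244
1/U = 0.0046738882
U = 213.95 W/(m^2*K)


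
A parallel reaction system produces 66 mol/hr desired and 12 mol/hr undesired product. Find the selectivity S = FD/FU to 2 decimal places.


S = desired product rate / undesired product rate
S = 66 / 12
S = 5.50


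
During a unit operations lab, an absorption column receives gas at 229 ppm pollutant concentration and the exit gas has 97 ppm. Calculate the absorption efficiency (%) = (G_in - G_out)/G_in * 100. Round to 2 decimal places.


Efficiency = (G_in - G_out) / G_in * 100%
Efficiency = (229 - 97) / 229 * 100
Efficiency = 132 / 229 * 100
Efficiency = 57.64%


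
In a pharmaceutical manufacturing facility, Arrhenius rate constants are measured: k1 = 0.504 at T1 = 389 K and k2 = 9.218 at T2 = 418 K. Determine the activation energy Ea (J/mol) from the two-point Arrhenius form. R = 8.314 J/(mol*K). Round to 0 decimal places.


Ea = R * ln(k2/k1) / (1/T1 - 1/T2)
ln(k2/k1) = ln(9.218/0.504) = 2.9063371
1/T1 - 1/T2 = 1/389 - 1/418 = 0.00017834959
Ea = 8.314 * 2.9063371 / 0.00017834959
Ea = 135483 J/mol


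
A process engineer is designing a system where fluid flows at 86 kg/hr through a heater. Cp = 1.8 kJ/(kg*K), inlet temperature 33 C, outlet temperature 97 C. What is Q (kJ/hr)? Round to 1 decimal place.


Q = m_dot * Cp * (T2 - T1)
Q = 86 * 1.8 * (97 - 33)
Q = 86 * 1.8 * 64
Q = 9907.2 kJ/hr


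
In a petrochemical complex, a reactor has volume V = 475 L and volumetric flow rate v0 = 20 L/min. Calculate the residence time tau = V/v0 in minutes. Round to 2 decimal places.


tau = V / v0
tau = 475 / 20
tau = 23.75 min


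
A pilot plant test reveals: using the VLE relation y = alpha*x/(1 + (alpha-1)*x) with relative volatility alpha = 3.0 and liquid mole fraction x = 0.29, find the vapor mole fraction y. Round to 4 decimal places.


y = alpha*x / (1 + (alpha-1)*x)
y = 3.0*0.29 / (1 + (3.0-1)*0.29)
y = 0.87 / (1 + 0.58)
y = 0.87 / 1.58
y = 0.5506


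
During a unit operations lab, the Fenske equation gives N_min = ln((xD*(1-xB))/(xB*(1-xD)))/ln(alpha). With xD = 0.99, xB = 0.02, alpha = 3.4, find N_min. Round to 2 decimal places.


N_min = ln((xD*(1-xB))/(xB*(1-xD))) / ln(alpha)
Numerator inside ln: 0.9702 / 0.0002 = 4851.0
ln(4851.0) = 8.48694
ln(alpha) = ln(3.4) = 1.223775
N_min = 8.48694 / 1.223775 = 6.94


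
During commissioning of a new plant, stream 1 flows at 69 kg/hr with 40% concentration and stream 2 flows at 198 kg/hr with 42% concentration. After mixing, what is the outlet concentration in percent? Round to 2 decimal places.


Mass balance on solute: F1*x1 + F2*x2 = F3*x3
F3 = F1 + F2 = 69 + 198 = 267 kg/hr
x3 = (F1*x1 + F2*x2)/F3
x3 = (69*0.4 + 198*0.42) / 267
x3 = 41.48%


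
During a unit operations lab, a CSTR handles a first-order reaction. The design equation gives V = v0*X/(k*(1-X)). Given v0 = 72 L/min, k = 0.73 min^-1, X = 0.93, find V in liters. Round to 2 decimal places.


V = v0 * X / (k * (1 - X))
V = 72 * 0.93 / (0.73 * (1 - 0.93))
V = 66.96 / (0.73 * 0.07)
V = 66.96 / 0.0511
V = 1310.37 L


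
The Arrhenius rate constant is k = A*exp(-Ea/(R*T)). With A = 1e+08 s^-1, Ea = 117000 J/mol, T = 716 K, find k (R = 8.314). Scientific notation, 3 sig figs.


k = A * exp(-Ea/(R*T))
k = 1e+08 * exp(-117000 / (8.314 * 716))
k = 1e+08 * exp(-19.654537)
k = 2.91e-01


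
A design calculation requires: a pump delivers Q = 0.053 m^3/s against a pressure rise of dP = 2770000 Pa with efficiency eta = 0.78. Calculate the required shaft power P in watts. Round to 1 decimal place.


P = Q * dP / eta
P = 0.053 * 2770000 / 0.78
P = 146810.0 / 0.78
P = 188217.9 W


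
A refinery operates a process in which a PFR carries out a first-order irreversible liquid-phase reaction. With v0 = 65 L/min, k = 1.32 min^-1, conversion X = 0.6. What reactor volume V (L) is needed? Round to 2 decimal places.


V = (v0/k) * ln(1/(1-X))
V = (65/1.32) * ln(1/(1-0.6))
V = 49.242424 * ln(2.5)
V = 49.242424 * 0.916291
V = 45.12 L


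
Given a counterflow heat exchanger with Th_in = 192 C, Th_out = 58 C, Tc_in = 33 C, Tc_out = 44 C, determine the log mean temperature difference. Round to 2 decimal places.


dT1 = Th_in - Tc_out = 192 - 44 = 148
dT2 = Th_out - Tc_in = 58 - 33 = 25
LMTD = (dT1 - dT2) / ln(dT1/dT2)
LMTD = (148 - 25) / ln(148/25)
LMTD = 69.17 K


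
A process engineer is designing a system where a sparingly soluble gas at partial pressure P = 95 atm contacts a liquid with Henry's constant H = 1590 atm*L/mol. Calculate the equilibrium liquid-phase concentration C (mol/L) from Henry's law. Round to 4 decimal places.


C = P / H
C = 95 / 1590
C = 0.0597 mol/L


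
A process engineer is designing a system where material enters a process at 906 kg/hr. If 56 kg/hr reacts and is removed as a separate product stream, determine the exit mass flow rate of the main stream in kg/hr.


Steady-state mass balance on the main outlet: F_out = F_in - F_removed
F_out = 906 - 56
F_out = 850 kg/hr


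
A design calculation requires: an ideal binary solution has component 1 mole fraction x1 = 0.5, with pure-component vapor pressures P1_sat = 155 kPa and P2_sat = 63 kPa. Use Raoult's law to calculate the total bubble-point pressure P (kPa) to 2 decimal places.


P = x1*P1_sat + x2*P2_sat
x2 = 1 - x1 = 1 - 0.5 = 0.5
P = 0.5*155 + 0.5*63
P = 77.5 + 31.5
P = 109.00 kPa


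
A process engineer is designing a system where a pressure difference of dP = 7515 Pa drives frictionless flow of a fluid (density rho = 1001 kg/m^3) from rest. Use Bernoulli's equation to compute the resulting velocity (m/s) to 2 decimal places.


v = sqrt(2*dP/rho)
v = sqrt(2*7515/1001)
v = sqrt(15.014985)
v = 3.87 m/s


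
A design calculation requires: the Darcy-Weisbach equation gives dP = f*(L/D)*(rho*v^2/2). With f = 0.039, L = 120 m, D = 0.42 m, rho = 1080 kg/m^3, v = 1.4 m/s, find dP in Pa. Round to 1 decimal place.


dP = f * (L/D) * (rho*v^2/2)
dP = 0.039 * (120/0.42) * (1080*1.4^2/2)
L/D = 285.71428571
rho*v^2/2 = 1080*1.96/2 = 1058.4
dP = 0.039 * 285.71428571 * 1058.4
dP = 11793.6 Pa


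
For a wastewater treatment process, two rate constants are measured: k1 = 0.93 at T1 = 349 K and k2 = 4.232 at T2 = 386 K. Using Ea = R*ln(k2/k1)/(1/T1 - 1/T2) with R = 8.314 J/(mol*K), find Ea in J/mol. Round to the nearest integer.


Ea = R * ln(k2/k1) / (1/T1 - 1/T2)
ln(k2/k1) = ln(4.232/0.93) = 1.5152454
1/T1 - 1/T2 = 1/349 - 1/386 = 0.000274655938
Ea = 8.314 * 1.5152454 / 0.000274655938
Ea = 45867 J/mol


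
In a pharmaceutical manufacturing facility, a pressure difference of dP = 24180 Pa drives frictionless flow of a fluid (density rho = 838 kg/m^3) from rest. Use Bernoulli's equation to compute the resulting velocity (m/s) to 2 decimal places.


v = sqrt(2*dP/rho)
v = sqrt(2*24180/838)
v = sqrt(57.708831)
v = 7.60 m/s


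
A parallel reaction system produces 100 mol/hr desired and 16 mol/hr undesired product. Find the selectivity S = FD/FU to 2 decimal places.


S = desired product rate / undesired product rate
S = 100 / 16
S = 6.25


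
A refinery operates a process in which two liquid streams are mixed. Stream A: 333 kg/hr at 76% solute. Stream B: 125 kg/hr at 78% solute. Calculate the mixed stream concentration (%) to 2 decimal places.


Mass balance on solute: F1*x1 + F2*x2 = F3*x3
F3 = F1 + F2 = 333 + 125 = 458 kg/hr
x3 = (F1*x1 + F2*x2)/F3
x3 = (333*0.76 + 125*0.78) / 458
x3 = 76.55%


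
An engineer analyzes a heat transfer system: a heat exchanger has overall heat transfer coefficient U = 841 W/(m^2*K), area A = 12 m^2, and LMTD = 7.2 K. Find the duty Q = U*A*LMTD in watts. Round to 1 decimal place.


Q = U * A * LMTD
Q = 841 * 12 * 7.2
Q = 72662.4 W


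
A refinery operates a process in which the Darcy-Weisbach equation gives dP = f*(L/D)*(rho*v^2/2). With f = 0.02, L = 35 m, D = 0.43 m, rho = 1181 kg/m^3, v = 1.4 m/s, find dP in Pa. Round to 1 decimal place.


dP = f * (L/D) * (rho*v^2/2)
dP = 0.02 * (35/0.43) * (1181*1.4^2/2)
L/D = 81.39534884
rho*v^2/2 = 1181*1.96/2 = 1157.38
dP = 0.02 * 81.39534884 * 1157.38
dP = 1884.1 Pa


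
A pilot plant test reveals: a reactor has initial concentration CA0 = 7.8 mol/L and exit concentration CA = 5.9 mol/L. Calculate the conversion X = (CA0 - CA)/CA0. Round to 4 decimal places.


X = (CA0 - CA) / CA0
X = (7.8 - 5.9) / 7.8
X = 1.9 / 7.8
X = 0.2436


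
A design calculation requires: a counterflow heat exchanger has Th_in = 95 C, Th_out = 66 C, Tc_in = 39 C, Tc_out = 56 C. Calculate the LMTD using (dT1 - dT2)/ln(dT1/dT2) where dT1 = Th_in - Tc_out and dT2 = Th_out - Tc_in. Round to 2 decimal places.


dT1 = Th_in - Tc_out = 95 - 56 = 39
dT2 = Th_out - Tc_in = 66 - 39 = 27
LMTD = (dT1 - dT2) / ln(dT1/dT2)
LMTD = (39 - 27) / ln(39/27)
LMTD = 32.63 K


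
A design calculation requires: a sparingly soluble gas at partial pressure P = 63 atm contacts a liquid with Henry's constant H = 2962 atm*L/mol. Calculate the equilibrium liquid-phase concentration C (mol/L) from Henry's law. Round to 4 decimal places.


C = P / H
C = 63 / 2962
C = 0.0213 mol/L


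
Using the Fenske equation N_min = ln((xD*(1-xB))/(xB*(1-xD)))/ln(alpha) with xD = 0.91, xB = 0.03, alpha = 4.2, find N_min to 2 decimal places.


N_min = ln((xD*(1-xB))/(xB*(1-xD))) / ln(alpha)
Numerator inside ln: 0.8827 / 0.0027 = 326.925926
ln(326.925926) = 5.789734
ln(alpha) = ln(4.2) = 1.435085
N_min = 5.789734 / 1.435085 = 4.03


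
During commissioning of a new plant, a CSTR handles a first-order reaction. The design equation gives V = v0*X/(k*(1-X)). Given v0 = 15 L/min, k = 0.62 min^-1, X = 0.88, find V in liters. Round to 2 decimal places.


V = v0 * X / (k * (1 - X))
V = 15 * 0.88 / (0.62 * (1 - 0.88))
V = 13.2 / (0.62 * 0.12)
V = 13.2 / 0.0744
V = 177.42 L


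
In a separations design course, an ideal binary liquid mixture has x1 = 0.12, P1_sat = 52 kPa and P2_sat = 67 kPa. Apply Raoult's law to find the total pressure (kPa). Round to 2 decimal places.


P = x1*P1_sat + x2*P2_sat
x2 = 1 - x1 = 1 - 0.12 = 0.88
P = 0.12*52 + 0.88*67
P = 6.24 + 58.96
P = 65.20 kPa


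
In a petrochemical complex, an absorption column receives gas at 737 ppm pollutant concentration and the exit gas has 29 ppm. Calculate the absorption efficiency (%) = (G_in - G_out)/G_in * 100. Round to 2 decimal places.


Efficiency = (G_in - G_out) / G_in * 100%
Efficiency = (737 - 29) / 737 * 100
Efficiency = 708 / 737 * 100
Efficiency = 96.07%


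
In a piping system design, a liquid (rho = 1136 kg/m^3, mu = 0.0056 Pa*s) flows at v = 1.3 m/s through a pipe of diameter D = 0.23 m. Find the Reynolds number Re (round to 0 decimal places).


Re = rho * v * D / mu
Re = 1136 * 1.3 * 0.23 / 0.0056
Re = 339.664 / 0.0056
Re = 60654


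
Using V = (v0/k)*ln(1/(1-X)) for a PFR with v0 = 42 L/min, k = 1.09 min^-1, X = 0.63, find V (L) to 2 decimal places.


V = (v0/k) * ln(1/(1-X))
V = (42/1.09) * ln(1/(1-0.63))
V = 38.53211 * ln(2.702703)
V = 38.53211 * 0.994252
V = 38.31 L


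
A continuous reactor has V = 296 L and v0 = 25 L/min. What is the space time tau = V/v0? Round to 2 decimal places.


tau = V / v0
tau = 296 / 25
tau = 11.84 min


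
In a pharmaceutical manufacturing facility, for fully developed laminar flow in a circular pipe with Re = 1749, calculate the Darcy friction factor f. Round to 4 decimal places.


f = 64 / Re
f = 64 / 1749
f = 0.0366


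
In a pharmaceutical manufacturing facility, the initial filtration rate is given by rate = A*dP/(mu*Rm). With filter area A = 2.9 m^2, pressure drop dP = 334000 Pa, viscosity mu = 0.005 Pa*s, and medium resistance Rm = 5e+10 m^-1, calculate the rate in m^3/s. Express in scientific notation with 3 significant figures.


rate = A * dP / (mu * Rm)
rate = 2.9 * 334000 / (0.005 * 5e+10)
rate = 968600.0 / 2.500e+08
rate = 3.87e-03 m^3/s


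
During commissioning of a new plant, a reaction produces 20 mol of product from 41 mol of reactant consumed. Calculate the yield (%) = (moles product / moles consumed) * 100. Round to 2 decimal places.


Yield = (moles product / moles consumed) * 100%
Yield = (20 / 41) * 100
Yield = 0.4878 * 100
Yield = 48.78%


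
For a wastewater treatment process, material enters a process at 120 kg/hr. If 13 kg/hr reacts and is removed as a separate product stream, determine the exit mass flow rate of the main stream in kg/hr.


Steady-state mass balance on the main outlet: F_out = F_in - F_removed
F_out = 120 - 13
F_out = 107 kg/hr


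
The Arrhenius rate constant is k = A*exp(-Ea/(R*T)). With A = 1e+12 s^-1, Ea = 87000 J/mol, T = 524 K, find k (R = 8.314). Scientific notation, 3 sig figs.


k = A * exp(-Ea/(R*T))
k = 1e+12 * exp(-87000 / (8.314 * 524))
k = 1e+12 * exp(-19.969995)
k = 2.12e+03


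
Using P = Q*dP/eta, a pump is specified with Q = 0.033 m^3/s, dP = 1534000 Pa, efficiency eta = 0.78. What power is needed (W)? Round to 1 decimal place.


P = Q * dP / eta
P = 0.033 * 1534000 / 0.78
P = 50622.0 / 0.78
P = 64900.0 W


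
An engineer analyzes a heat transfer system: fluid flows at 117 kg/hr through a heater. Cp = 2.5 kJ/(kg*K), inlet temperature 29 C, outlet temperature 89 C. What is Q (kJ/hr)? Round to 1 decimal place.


Q = m_dot * Cp * (T2 - T1)
Q = 117 * 2.5 * (89 - 29)
Q = 117 * 2.5 * 60
Q = 17550.0 kJ/hr


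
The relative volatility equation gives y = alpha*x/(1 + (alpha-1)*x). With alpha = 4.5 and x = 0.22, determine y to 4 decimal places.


y = alpha*x / (1 + (alpha-1)*x)
y = 4.5*0.22 / (1 + (4.5-1)*0.22)
y = 0.99 / (1 + 0.77)
y = 0.99 / 1.77
y = 0.5593


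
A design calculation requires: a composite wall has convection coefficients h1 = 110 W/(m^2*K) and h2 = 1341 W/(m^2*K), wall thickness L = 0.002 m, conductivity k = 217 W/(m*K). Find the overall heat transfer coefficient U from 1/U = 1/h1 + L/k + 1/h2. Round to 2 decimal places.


1/U = 1/h1 + L/k + 1/h2
1/U = 1/110 + 0.002/217 + 1/1341
1/U = 0.0090909091 + 9.2166e-06 + 0.0007457122
1/U = 0.0098458379
U = 101.57 W/(m^2*K)


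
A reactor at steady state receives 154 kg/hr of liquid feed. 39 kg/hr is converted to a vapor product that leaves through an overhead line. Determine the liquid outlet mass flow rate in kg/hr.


Steady-state mass balance on the main outlet: F_out = F_in - F_removed
F_out = 154 - 39
F_out = 115 kg/hr


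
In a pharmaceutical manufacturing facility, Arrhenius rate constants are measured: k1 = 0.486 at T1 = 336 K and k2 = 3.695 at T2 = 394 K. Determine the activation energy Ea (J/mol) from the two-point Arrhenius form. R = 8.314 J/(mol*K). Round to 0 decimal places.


Ea = R * ln(k2/k1) / (1/T1 - 1/T2)
ln(k2/k1) = ln(3.695/0.486) = 2.0285272
1/T1 - 1/T2 = 1/336 - 1/394 = 0.00043811941
Ea = 8.314 * 2.0285272 / 0.00043811941
Ea = 38494 J/mol


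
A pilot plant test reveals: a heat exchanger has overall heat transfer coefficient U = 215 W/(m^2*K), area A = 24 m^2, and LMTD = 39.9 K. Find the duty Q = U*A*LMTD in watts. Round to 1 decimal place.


Q = U * A * LMTD
Q = 215 * 24 * 39.9
Q = 205884.0 W
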